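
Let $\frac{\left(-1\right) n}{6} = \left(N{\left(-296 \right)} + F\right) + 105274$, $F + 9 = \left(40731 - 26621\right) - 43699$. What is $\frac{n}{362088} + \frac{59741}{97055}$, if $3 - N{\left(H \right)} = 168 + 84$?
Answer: $- \frac{79049311}{124618620} \approx -0.63433$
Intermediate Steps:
$N{\left(H \right)} = -249$ ($N{\left(H \right)} = 3 - \left(168 + 84\right) = 3 - 252 = -249$)
$F = -29598$ ($F = -9 + \left(\left(40731 - 26621\right) - 43699\right) = -9 + \left(14110 - 43699\right) = -9 - 29589 = -29598$)
$n = -452562$ ($n = - 6 \left(\left(-249 - 29598\right) + 105274\right) = - 6 \left(-29847 + 105274\right) = \left(-6\right) 75427 = -452562$)
$\frac{n}{362088} + \frac{59741}{97055} = - \frac{452562}{362088} + \frac{59741}{97055} = \left(-452562\right) \frac{1}{362088} + 59741 \cdot \frac{1}{97055} = - \frac{75427}{60348} + \frac{59741}{97055} = - \frac{79049311}{124618620}$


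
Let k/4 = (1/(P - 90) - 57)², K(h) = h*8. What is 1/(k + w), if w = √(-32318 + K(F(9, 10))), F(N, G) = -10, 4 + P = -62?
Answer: 481155871716/6255707457315889 - 37015056*I*√32398/6255707457315889 ≈ 7.6915e-5 - 1.065e-6*I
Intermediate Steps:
P = -66 (P = -4 - 62 = -66)
K(h) = 8*h
w = I*√32398 (w = √(-32318 + 8*(-10)) = √(-32318 - 80) = √(-32398) = I*√32398 ≈ 179.99*I)
k = 79085449/6084 (k = 4*(1/(-66 - 90) - 57)² = 4*(1/(-156) - 57)² = 4*(-1/156 - 57)² = 4*(-8893/156)² = 4*(79085449/24336) = 79085449/6084 ≈ 12999.)
1/(k + w) = 1/(79085449/6084 + I*√32398)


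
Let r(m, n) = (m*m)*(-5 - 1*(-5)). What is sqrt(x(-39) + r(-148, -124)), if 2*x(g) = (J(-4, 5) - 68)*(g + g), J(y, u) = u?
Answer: 3*sqrt(273) ≈ 49.568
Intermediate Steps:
r(m, n) = 0 (r(m, n) = m**2*(-5 + 5) = m**2*0 = 0)
x(g) = -63*g (x(g) = ((5 - 68)*(g + g))/2 = (-126*g)/2 = -63*g)
sqrt(x(-39) + r(-148, -124)) = sqrt(-63*(-39) + 0) = sqrt(2457 + 0) = sqrt(2457) = 3*sqrt(273)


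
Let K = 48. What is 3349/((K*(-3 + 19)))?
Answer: 3349/768 ≈ 4.3607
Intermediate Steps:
3349/((K*(-3 + 19))) = 3349/((48*(-3 + 19))) = 3349/((48*16)) = 3349/768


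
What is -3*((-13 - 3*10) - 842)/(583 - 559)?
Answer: 885/8 ≈ 110.63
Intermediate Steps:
-3*((-13 - 3*10) - 842)/(583 - 559) = -3*((-13 - 30) - 842)/24 = -3*(-43 - 842)/24 = -(-2655)/24 = -3*(-295/8) = 885/8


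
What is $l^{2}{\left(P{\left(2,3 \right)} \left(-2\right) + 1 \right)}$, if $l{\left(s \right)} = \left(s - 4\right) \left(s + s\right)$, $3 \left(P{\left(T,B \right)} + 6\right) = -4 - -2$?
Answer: $\frac{7107556}{81} \approx 87748.0$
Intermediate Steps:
$P{\left(T,B \right)} = - \frac{20}{3}$ ($P{\left(T,B \right)} = -6 + \frac{-4 - -2}{3} = -6 + \frac{-4 + 2}{3} = -6 + \frac{1}{3} \left(-2\right) = -6 - \frac{2}{3} = - \frac{20}{3}$)
$l{\left(s \right)} = 2 s \left(-4 + s\right)$ ($l{\left(s \right)} = \left(-4 + s\right) 2 s = 2 s \left(-4 + s\right)$)
$l^{2}{\left(P{\left(2,3 \right)} \left(-2\right) + 1 \right)} = \left(2 \left(\left(- \frac{20}{3}\right) \left(-2\right) + 1\right) \left(-4 + \left(\left(- \frac{20}{3}\right) \left(-2\right) + 1\right)\right)\right)^{2} = \left(2 \left(\frac{40}{3} + 1\right) \left(-4 + \left(\frac{40}{3} + 1\right)\right)\right)^{2} = \left(2 \cdot \frac{43}{3} \left(-4 + \frac{43}{3}\right)\right)^{2} = \left(2 \cdot \frac{43}{3} \cdot \frac{31}{3}\right)^{2} = \left(\frac{2666}{9}\right)^{2} = \frac{7107556}{81}$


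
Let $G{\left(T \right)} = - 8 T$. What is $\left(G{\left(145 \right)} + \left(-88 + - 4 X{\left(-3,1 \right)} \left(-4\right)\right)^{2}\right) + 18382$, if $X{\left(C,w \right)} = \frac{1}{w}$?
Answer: $22406$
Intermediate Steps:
$\left(G{\left(145 \right)} + \left(-88 + - 4 X{\left(-3,1 \right)} \left(-4\right)\right)^{2}\right) + 18382 = \left(\left(-8\right) 145 + \left(-88 + - \frac{4}{1} \left(-4\right)\right)^{2}\right) + 18382 = \left(-1160 + \left(-88 + \left(-4\right) 1 \left(-4\right)\right)^{2}\right) + 18382 = \left(-1160 + \left(-88 - -16\right)^{2}\right) + 18382 = \left(-1160 + \left(-88 + 16\right)^{2}\right) + 18382 = \left(-1160 + \left(-72\right)^{2}\right) + 18382 = \left(-1160 + 5184\right) + 18382 = 4024 + 18382 = 22406$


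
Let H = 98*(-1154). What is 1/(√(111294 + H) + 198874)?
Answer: 99437/19775434837 - I*√1798/39550869674 ≈ 5.0283e-6 - 1.0721e-9*I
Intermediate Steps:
H = -113092
1/(√(111294 + H) + 198874) = 1/(√(111294 - 113092) + 198874) = 1/(√(-1798) + 198874) = 1/(I*√1798 + 198874) = 1/(198874 + I*√1798)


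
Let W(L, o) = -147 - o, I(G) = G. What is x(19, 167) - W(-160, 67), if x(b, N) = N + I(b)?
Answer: 400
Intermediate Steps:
x(b, N) = N + b
x(19, 167) - W(-160, 67) = (167 + 19) - (-147 - 1*67) = 186 - (-147 - 67) = 186 - 1*(-214) = 186 + 214 = 400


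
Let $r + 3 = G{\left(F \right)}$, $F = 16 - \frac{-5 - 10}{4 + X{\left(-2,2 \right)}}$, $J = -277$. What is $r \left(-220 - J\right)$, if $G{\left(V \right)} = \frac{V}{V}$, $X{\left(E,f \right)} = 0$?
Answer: $-114$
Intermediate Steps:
$F = \frac{79}{4}$ ($F = 16 - \frac{-5 - 10}{4 + 0} = 16 - - \frac{15}{4} = 16 + \frac{15}{4} = \frac{79}{4} \approx 19.75$)
$G{\left(V \right)} = 1$
$r = -2$ ($r = -3 + 1 = -2$)
$r \left(-220 - J\right) = - 2 \left(-220 - -277\right) = - 2 \left(-220 + 277\right) = \left(-2\right) 57 = -114$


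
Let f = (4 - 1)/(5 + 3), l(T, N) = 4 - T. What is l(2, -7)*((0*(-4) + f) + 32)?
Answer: 259/4 ≈ 64.750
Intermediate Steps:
f = 3/8 ≈ 0.37500
l(2, -7)*((0*(-4) + f) + 32) = (4 - 1*2)*((0*(-4) + 3/8) + 32) = (4 - 2)*((0 + 3/8) + 32) = 2*(3/8 + 32) = 2*(259/8) = 259/4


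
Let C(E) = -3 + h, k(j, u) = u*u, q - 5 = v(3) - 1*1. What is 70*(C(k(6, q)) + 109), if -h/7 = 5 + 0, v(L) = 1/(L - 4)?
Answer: 4970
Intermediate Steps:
v(L) = 1/(-4 + L)
h = -35 (h = -7*(5 + 0) = -7*5 = -35)
q = 3 (q = 5 + (1/(-4 + 3) - 1*1) = 5 + (1/(-1) - 1) = 5 + (-1 - 1) = 5 - 2 = 3)
k(j, u) = u**2
C(E) = -38 (C(E) = -3 - 35 = -38)
70*(C(k(6, q)) + 109) = 70*(-38 + 109) = 70*71 = 4970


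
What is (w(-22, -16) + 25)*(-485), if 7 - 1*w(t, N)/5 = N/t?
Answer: -300700/11 ≈ -27336.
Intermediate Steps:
w(t, N) = 35 - 5*N/t
(w(-22, -16) + 25)*(-485) = ((35 - 5*(-16)/(-22)) + 25)*(-485) = ((35 - 5*(-16)*(-1/22)) + 25)*(-485) = ((35 - 40/11) + 25)*(-485) = (345/11 + 25)*(-485) = (620/11)*(-485) = -300700/11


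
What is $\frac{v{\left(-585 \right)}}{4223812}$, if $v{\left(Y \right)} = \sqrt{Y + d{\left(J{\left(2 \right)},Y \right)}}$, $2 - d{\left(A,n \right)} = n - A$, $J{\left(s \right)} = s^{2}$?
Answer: $\frac{\sqrt{6}}{4223812} \approx 5.7992 \cdot 10^{-7}$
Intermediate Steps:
$d{\left(A,n \right)} = 2 + A - n$ ($d{\left(A,n \right)} = 2 - \left(n - A\right) = 2 + \left(A - n\right) = 2 + A - n$)
$v{\left(Y \right)} = \sqrt{6}$ ($v{\left(Y \right)} = \sqrt{Y + \left(2 + 2^{2} - Y\right)} = \sqrt{Y + \left(2 + 4 - Y\right)} = \sqrt{Y - \left(-6 + Y\right)} = \sqrt{6}$)
$\frac{v{\left(-585 \right)}}{4223812} = \frac{\sqrt{6}}{4223812}$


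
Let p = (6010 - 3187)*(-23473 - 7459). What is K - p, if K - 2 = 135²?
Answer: 87339263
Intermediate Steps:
p = -87321036 (p = 2823*(-30932) = -87321036)
K = 18227 (K = 2 + 135² = 2 + 18225 = 18227)
K - p = 18227 - 1*(-87321036) = 18227 + 87321036 = 87339263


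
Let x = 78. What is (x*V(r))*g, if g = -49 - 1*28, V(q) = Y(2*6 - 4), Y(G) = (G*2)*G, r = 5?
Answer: -768768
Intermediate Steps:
Y(G) = 2*G**2 (Y(G) = (2*G)*G = 2*G**2)
V(q) = 128 (V(q) = 2*(2*6 - 4)**2 = 2*(12 - 4)**2 = 2*8**2 = 2*64 = 128)
g = -77 (g = -49 - 28 = -77)
(x*V(r))*g = (78*128)*(-77) = 9984*(-77) = -768768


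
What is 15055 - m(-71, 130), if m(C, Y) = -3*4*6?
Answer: 15127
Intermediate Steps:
m(C, Y) = -72 (m(C, Y) = -12*6 = -72)
15055 - m(-71, 130) = 15055 - 1*(-72) = 15055 + 72 = 15127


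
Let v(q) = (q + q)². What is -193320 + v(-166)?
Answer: -83096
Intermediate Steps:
v(q) = 4*q² (v(q) = (2*q)² = 4*q²)
-193320 + v(-166) = -193320 + 4*(-166)² = -193320 + 4*27556 = -193320 + 110224 = -83096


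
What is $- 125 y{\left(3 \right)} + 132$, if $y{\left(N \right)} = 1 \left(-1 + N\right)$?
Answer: $-118$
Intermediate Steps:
$y{\left(N \right)} = -1 + N$
$- 125 y{\left(3 \right)} + 132 = - 125 \left(-1 + 3\right) + 132 = \left(-125\right) 2 + 132 = -250 + 132 = -118$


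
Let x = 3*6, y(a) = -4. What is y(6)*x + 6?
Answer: -66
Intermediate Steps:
x = 18
y(6)*x + 6 = -4*18 + 6 = -72 + 6 = -66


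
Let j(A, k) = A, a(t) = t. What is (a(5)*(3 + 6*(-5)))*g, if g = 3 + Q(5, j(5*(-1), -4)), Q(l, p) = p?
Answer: 270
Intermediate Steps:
g = -2 (g = 3 + 5*(-1) = 3 - 5 = -2)
(a(5)*(3 + 6*(-5)))*g = (5*(3 + 6*(-5)))*(-2) = (5*(3 - 30))*(-2) = (5*(-27))*(-2) = -135*(-2) = 270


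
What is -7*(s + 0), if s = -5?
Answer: 35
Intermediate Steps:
-7*(s + 0) = -7*(-5 + 0) = -7*(-5) = 35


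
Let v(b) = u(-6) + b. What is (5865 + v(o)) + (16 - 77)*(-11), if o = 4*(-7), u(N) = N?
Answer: 6502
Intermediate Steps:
o = -28
v(b) = -6 + b
(5865 + v(o)) + (16 - 77)*(-11) = (5865 + (-6 - 28)) + (16 - 77)*(-11) = (5865 - 34) - 61*(-11) = 5831 + 671 = 6502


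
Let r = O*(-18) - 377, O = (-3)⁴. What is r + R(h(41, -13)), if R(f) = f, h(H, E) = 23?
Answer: -1812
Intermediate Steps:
O = 81
r = -1835 (r = 81*(-18) - 377 = -1458 - 377 = -1835)
r + R(h(41, -13)) = -1835 + 23 = -1812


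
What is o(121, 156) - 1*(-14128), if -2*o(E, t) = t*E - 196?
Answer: 4788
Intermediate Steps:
o(E, t) = 98 - E*t/2 (o(E, t) = -(t*E - 196)/2 = -(E*t - 196)/2 = -(-196 + E*t)/2 = 98 - E*t/2)
o(121, 156) - 1*(-14128) = (98 - ½*121*156) - 1*(-14128) = (98 - 9438) + 14128 = -9340 + 14128 = 4788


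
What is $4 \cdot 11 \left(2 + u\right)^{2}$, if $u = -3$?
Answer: $44$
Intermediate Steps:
$4 \cdot 11 \left(2 + u\right)^{2} = 4 \cdot 11 \left(2 - 3\right)^{2} = 44 \left(-1\right)^{2} = 44 \cdot 1 = 44$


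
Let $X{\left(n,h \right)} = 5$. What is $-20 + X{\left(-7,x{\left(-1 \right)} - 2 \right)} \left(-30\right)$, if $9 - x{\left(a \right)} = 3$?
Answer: $-170$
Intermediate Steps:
$x{\left(a \right)} = 6$ ($x{\left(a \right)} = 9 - 3 = 6$)
$-20 + X{\left(-7,x{\left(-1 \right)} - 2 \right)} \left(-30\right) = -20 + 5 \left(-30\right) = -20 - 150 = -170$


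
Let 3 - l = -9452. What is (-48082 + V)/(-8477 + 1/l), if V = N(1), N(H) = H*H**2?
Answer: 151535285/26716678 ≈ 5.6719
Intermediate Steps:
l = 9455 (l = 3 - 1*(-9452) = 3 + 9452 = 9455)
N(H) = H**3
V = 1 (V = 1**3 = 1)
(-48082 + V)/(-8477 + 1/l) = (-48082 + 1)/(-8477 + 1/9455) = -48081/(-8477 + 1/9455) = -48081/(-80150034/9455) = -48081*(-9455/80150034) = 151535285/26716678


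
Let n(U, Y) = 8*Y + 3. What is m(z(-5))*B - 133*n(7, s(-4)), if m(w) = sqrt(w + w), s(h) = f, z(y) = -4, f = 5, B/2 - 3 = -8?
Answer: -5719 - 20*I*sqrt(2) ≈ -5719.0 - 28.284*I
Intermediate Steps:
B = -10 (B = 6 + 2*(-8) = 6 - 16 = -10)
s(h) = 5
m(w) = sqrt(2)*sqrt(w) (m(w) = sqrt(2*w) = sqrt(2)*sqrt(w))
n(U, Y) = 3 + 8*Y
m(z(-5))*B - 133*n(7, s(-4)) = (sqrt(2)*sqrt(-4))*(-10) - 133*(3 + 8*5) = (sqrt(2)*(2*I))*(-10) - 133*(3 + 40) = (2*I*sqrt(2))*(-10) - 133*43 = -20*I*sqrt(2) - 5719 = -5719 - 20*I*sqrt(2)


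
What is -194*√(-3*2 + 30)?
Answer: -388*√6 ≈ -950.40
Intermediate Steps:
-194*√(-3*2 + 30) = -194*√(-6 + 30) = -388*√6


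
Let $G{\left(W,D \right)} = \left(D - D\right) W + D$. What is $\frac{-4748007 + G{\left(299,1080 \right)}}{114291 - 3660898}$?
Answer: $\frac{4746927}{3546607} \approx 1.3384$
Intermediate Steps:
$G{\left(W,D \right)} = D$ ($G{\left(W,D \right)} = 0 W + D = 0 + D = D$)
$\frac{-4748007 + G{\left(299,1080 \right)}}{114291 - 3660898} = \frac{-4748007 + 1080}{114291 - 3660898} = - \frac{4746927}{-3546607} = \left(-4746927\right) \left(- \frac{1}{3546607}\right) = \frac{4746927}{3546607}$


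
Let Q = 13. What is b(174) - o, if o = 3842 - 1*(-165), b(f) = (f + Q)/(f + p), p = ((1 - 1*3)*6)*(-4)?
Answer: -889367/222 ≈ -4006.2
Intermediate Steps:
p = 48 (p = ((1 - 3)*6)*(-4) = -2*6*(-4) = -12*(-4) = 48)
b(f) = (13 + f)/(48 + f) (b(f) = (f + 13)/(f + 48) = (13 + f)/(48 + f))
o = 4007 (o = 3842 + 165 = 4007)
b(174) - o = (13 + 174)/(48 + 174) - 1*4007 = 187/222 - 4007 = -889367/222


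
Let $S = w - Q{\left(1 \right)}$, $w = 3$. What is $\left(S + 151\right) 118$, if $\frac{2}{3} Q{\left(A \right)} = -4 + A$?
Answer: $18703$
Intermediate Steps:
$Q{\left(A \right)} = -6 + \frac{3 A}{2}$ ($Q{\left(A \right)} = \frac{3 \left(-4 + A\right)}{2} = -6 + \frac{3 A}{2}$)
$S = \frac{15}{2}$ ($S = 3 - \left(-6 + \frac{3}{2} \cdot 1\right) = 3 - \left(-6 + \frac{3}{2}\right) = 3 - - \frac{9}{2} = 3 + \frac{9}{2} = \frac{15}{2} \approx 7.5$)
$\left(S + 151\right) 118 = \left(\frac{15}{2} + 151\right) 118 = \frac{317}{2} \cdot 118 = 18703$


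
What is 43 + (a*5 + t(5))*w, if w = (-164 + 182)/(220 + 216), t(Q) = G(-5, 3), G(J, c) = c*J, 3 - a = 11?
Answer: 8879/218 ≈ 40.729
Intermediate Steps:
a = -8 (a = 3 - 1*11 = 3 - 11 = -8)
G(J, c) = J*c
t(Q) = -15 (t(Q) = -5*3 = -15)
w = 9/218 (w = 18/436 = 18*(1/436) = 9/218 ≈ 0.041284)
43 + (a*5 + t(5))*w = 43 + (-8*5 - 15)*(9/218) = 43 + (-40 - 15)*(9/218) = 43 - 55*9/218 = 43 - 495/218 = 8879/218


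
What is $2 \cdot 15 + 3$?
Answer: $33$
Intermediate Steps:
$2 \cdot 15 + 3 = 30 + 3 = 33$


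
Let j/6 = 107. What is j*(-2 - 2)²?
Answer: 10272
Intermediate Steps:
j = 642 (j = 6*107 = 642)
j*(-2 - 2)² = 642*(-2 - 2)² = 642*(-4)² = 642*16 = 10272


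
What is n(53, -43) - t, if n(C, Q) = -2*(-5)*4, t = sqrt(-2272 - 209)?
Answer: 40 - I*sqrt(2481) ≈ 40.0 - 49.81*I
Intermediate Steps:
t = I*sqrt(2481) (t = sqrt(-2481) = I*sqrt(2481) ≈ 49.81*I)
n(C, Q) = 40 (n(C, Q) = 10*4 = 40)
n(53, -43) - t = 40 - I*sqrt(2481)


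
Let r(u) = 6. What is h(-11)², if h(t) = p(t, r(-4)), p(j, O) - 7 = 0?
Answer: 49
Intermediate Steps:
p(j, O) = 7 (p(j, O) = 7 + 0 = 7)
h(t) = 7
h(-11)² = 7² = 49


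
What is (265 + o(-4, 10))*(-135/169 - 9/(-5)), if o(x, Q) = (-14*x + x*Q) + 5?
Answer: 18612/65 ≈ 286.34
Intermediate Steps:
o(x, Q) = 5 - 14*x + Q*x (o(x, Q) = (-14*x + Q*x) + 5 = 5 - 14*x + Q*x)
(265 + o(-4, 10))*(-135/169 - 9/(-5)) = (265 + (5 - 14*(-4) + 10*(-4)))*(-135/169 - 9/(-5)) = (265 + (5 + 56 - 40))*(-135*1/169 - 9*(-1/5)) = (265 + 21)*(-135/169 + 9/5) = 286*(846/845) = 18612/65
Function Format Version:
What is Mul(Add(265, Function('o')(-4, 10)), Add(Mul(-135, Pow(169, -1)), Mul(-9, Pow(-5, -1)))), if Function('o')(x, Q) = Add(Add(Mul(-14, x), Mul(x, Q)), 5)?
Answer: Rational(18612, 65) ≈ 286.34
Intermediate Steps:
Function('o')(x, Q) = Add(5, Mul(-14, x), Mul(Q, x)) (Function('o')(x, Q) = Add(Add(Mul(-14, x), Mul(Q, x)), 5) = Add(5, Mul(-14, x), Mul(Q, x)))
Mul(Add(265, Function('o')(-4, 10)), Add(Mul(-135, Pow(169, -1)), Mul(-9, Pow(-5, -1)))) = Mul(Add(265, Add(5, Mul(-14, -4), Mul(10, -4))), Add(Mul(-135, Pow(169, -1)), Mul(-9, Pow(-5, -1)))) = Mul(Add(265, Add(5, 56, -40)), Add(Mul(-135, Rational(1, 169)), Mul(-9, Rational(-1, 5)))) = Mul(Add(265, 21), Add(Rational(-135, 169), Rational(9, 5))) = Mul(286, Rational(846, 845)) = Rational(18612, 65)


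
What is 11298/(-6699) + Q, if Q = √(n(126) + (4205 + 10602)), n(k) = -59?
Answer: -538/319 + 2*√3687 ≈ 119.75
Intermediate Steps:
Q = 2*√3687 (Q = √(-59 + (4205 + 10602)) = √(-59 + 14807) = √14748 = 2*√3687 ≈ 121.44)
11298/(-6699) + Q = 11298/(-6699) + 2*√3687 = 11298*(-1/6699) + 2*√3687 = -538/319 + 2*√3687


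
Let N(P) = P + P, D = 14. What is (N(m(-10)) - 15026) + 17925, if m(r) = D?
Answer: 2927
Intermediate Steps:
m(r) = 14
N(P) = 2*P
(N(m(-10)) - 15026) + 17925 = (2*14 - 15026) + 17925 = (28 - 15026) + 17925 = -14998 + 17925 = 2927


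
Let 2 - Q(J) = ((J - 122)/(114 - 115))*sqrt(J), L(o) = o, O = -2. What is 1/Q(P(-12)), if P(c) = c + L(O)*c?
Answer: -1/72598 - 55*sqrt(3)/36299 ≈ -0.0026382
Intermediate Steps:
P(c) = -c (P(c) = c - 2*c = -c)
Q(J) = 2 - sqrt(J)*(122 - J) (Q(J) = 2 - (J - 122)/(114 - 115)*sqrt(J) = 2 - (-122 + J)/(-1)*sqrt(J) = 2 - (-122 + J)*(-1)*sqrt(J) = 2 - (122 - J)*sqrt(J) = 2 - sqrt(J)*(122 - J))
1/Q(P(-12)) = 1/(2 + (-1*(-12))**(3/2) - 122*sqrt(12)) = 1/(2 + 12**(3/2) - 244*sqrt(3)) = 1/(2 + 24*sqrt(3) - 244*sqrt(3)) = 1/(2 - 220*sqrt(3))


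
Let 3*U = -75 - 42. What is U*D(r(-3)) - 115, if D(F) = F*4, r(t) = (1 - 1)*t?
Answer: -115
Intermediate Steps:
r(t) = 0 (r(t) = 0*t = 0)
D(F) = 4*F
U = -39 (U = (-75 - 42)/3 = (⅓)*(-117) = -39)
U*D(r(-3)) - 115 = -156*0 - 115 = -39*0 - 115 = 0 - 115 = -115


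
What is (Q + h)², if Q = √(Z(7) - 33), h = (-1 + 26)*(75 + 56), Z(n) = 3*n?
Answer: 10725613 + 13100*I*√3 ≈ 1.0726e+7 + 22690.0*I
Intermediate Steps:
h = 3275 (h = 25*131 = 3275)
Q = 2*I*√3 (Q = √(3*7 - 33) = √(21 - 33) = √(-12) = 2*I*√3 ≈ 3.4641*I)
(Q + h)² = (2*I*√3 + 3275)² = (3275 + 2*I*√3)²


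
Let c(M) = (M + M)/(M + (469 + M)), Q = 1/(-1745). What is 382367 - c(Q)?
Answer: 312930299903/818403 ≈ 3.8237e+5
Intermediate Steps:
Q = -1/1745 ≈ -0.00057307
c(M) = 2*M/(469 + 2*M) (c(M) = (2*M)/(469 + 2*M) = 2*M/(469 + 2*M))
382367 - c(Q) = 382367 - 2*(-1)/(1745*(469 + 2*(-1/1745))) = 382367 - 2*(-1)/(1745*(469 - 2/1745)) = 382367 - 2*(-1)/(1745*818403/1745) = 382367 - 2*(-1)*1745/(1745*818403) = 382367 - 1*(-2/818403) = 382367 + 2/818403 = 312930299903/818403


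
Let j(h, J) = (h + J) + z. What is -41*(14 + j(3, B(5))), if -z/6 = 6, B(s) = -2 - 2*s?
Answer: 1271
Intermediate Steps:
z = -36 (z = -6*6 = -36)
j(h, J) = -36 + J + h (j(h, J) = (h + J) - 36 = (J + h) - 36 = -36 + J + h)
-41*(14 + j(3, B(5))) = -41*(14 + (-36 + (-2 - 2*5) + 3)) = -41*(14 + (-36 + (-2 - 10) + 3)) = -41*(14 + (-36 - 12 + 3)) = -41*(14 - 45) = -41*(-31) = 1271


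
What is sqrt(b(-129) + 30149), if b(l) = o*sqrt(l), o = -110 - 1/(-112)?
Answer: sqrt(23636816 - 86233*I*sqrt(129))/28 ≈ 173.67 - 3.5966*I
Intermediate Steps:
o = -12319/112 (o = -110 - 1*(-1/112) = -110 + 1/112 = -12319/112 ≈ -109.99)
b(l) = -12319*sqrt(l)/112
sqrt(b(-129) + 30149) = sqrt(-12319*I*sqrt(129)/112 + 30149) = sqrt(30149 - 12319*I*sqrt(129)/112)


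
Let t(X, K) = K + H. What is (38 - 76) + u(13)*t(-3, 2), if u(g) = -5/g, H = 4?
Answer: -524/13 ≈ -40.308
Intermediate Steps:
t(X, K) = 4 + K (t(X, K) = K + 4 = 4 + K)
(38 - 76) + u(13)*t(-3, 2) = (38 - 76) + (-5/13)*(4 + 2) = -38 - 5*1/13*6 = -38 - 5/13*6 = -38 - 30/13 = -524/13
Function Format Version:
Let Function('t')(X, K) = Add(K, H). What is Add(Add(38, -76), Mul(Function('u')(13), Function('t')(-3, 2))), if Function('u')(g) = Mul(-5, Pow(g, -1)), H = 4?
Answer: Rational(-524, 13) ≈ -40.308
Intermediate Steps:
Function('t')(X, K) = Add(4, K) (Function('t')(X, K) = Add(K, 4) = Add(4, K))
Add(Add(38, -76), Mul(Function('u')(13), Function('t')(-3, 2))) = Add(Add(38, -76), Mul(Mul(-5, Pow(13, -1)), Add(4, 2))) = Add(-38, Mul(Mul(-5, Rational(1, 13)), 6)) = Add(-38, Mul(Rational(-5, 13), 6)) = Add(-38, Rational(-30, 13)) = Rational(-524, 13)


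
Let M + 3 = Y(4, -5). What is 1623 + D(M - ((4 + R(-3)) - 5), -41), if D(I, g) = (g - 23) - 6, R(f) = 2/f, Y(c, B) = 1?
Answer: 1553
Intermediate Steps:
M = -2 (M = -3 + 1 = -2)
D(I, g) = -29 + g (D(I, g) = (-23 + g) - 6 = -29 + g)
1623 + D(M - ((4 + R(-3)) - 5), -41) = 1623 + (-29 - 41) = 1623 - 70 = 1553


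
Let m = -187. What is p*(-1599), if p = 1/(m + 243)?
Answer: -1599/56 ≈ -28.554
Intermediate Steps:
p = 1/56 (p = 1/(-187 + 243) = 1/56 ≈ 0.017857)
p*(-1599) = (1/56)*(-1599) = -1599/56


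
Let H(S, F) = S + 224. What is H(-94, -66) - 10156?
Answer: -10026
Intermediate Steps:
H(S, F) = 224 + S
H(-94, -66) - 10156 = (224 - 94) - 10156 = 130 - 10156 = -10026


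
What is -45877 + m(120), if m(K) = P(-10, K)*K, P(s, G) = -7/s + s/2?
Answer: -46393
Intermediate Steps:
P(s, G) = s/2 - 7/s (P(s, G) = -7/s + s*(1/2) = -7/s + s/2 = s/2 - 7/s)
m(K) = -43*K/10 (m(K) = ((1/2)*(-10) - 7/(-10))*K = (-5 - 7*(-1/10))*K = (-5 + 7/10)*K = -43*K/10)
-45877 + m(120) = -45877 - 43/10*120 = -45877 - 516 = -46393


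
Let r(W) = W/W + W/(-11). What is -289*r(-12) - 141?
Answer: -8198/11 ≈ -745.27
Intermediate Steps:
r(W) = 1 - W/11 (r(W) = 1 + W*(-1/11) = 1 - W/11)
-289*r(-12) - 141 = -289*(1 - 1/11*(-12)) - 141 = -289*(1 + 12/11) - 141 = -289*23/11 - 141 = -6647/11 - 141 = -8198/11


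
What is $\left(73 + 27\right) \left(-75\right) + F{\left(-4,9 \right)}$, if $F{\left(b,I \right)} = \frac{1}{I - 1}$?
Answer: $- \frac{59999}{8} \approx -7499.9$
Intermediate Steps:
$F{\left(b,I \right)} = \frac{1}{-1 + I}$
$\left(73 + 27\right) \left(-75\right) + F{\left(-4,9 \right)} = \left(73 + 27\right) \left(-75\right) + \frac{1}{-1 + 9} = 100 \left(-75\right) + \frac{1}{8} = -7500 + \frac{1}{8} = - \frac{59999}{8}$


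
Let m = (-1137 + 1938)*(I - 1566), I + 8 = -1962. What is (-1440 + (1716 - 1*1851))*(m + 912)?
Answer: 4459492800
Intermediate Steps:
I = -1970 (I = -8 - 1962 = -1970)
m = -2832336 (m = (-1137 + 1938)*(-1970 - 1566) = 801*(-3536) = -2832336)
(-1440 + (1716 - 1*1851))*(m + 912) = (-1440 + (1716 - 1*1851))*(-2832336 + 912) = (-1440 + (1716 - 1851))*(-2831424) = (-1440 - 135)*(-2831424) = -1575*(-2831424) = 4459492800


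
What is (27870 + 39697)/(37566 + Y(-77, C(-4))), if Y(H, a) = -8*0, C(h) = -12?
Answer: 67567/37566 ≈ 1.7986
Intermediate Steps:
Y(H, a) = 0
(27870 + 39697)/(37566 + Y(-77, C(-4))) = (27870 + 39697)/(37566 + 0) = 67567/37566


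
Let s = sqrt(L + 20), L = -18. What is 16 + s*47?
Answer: 16 + 47*sqrt(2) ≈ 82.468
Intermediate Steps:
s = sqrt(2) (s = sqrt(-18 + 20) = sqrt(2) ≈ 1.4142)
16 + s*47 = 16 + sqrt(2)*47 = 16 + 47*sqrt(2)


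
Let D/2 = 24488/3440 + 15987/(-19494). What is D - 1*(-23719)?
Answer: 16577351119/698535 ≈ 23732.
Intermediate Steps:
D = 8799454/698535 (D = 2*(24488/3440 + 15987/(-19494)) = 2*(24488*(1/3440) + 15987*(-1/19494)) = 2*(3061/430 - 5329/6498) = 2*(4399727/698535) = 8799454/698535 ≈ 12.597)
D - 1*(-23719) = 8799454/698535 - 1*(-23719) = 8799454/698535 + 23719 = 16577351119/698535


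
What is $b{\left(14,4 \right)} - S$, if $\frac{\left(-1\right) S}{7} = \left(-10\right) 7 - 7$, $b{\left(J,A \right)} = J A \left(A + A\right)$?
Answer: $-91$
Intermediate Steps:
$b{\left(J,A \right)} = 2 J A^{2}$ ($b{\left(J,A \right)} = A J 2 A = 2 J A^{2}$)
$S = 539$ ($S = - 7 \left(\left(-10\right) 7 - 7\right) = - 7 \left(-70 - 7\right) = \left(-7\right) \left(-77\right) = 539$)
$b{\left(14,4 \right)} - S = 2 \cdot 14 \cdot 4^{2} - 539 = 2 \cdot 14 \cdot 16 - 539 = 448 - 539 = -91$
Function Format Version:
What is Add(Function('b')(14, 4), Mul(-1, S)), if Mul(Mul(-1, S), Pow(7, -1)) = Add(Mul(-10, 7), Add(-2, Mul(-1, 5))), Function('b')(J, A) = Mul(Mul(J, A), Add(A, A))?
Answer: -91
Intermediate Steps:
Function('b')(J, A) = Mul(2, J, Pow(A, 2)) (Function('b')(J, A) = Mul(Mul(A, J), Mul(2, A)) = Mul(2, J, Pow(A, 2)))
S = 539 (S = Mul(-7, Add(Mul(-10, 7), Add(-2, Mul(-1, 5)))) = Mul(-7, Add(-70, Add(-2, -5))) = Mul(-7, Add(-70, -7)) = Mul(-7, -77) = 539)
Add(Function('b')(14, 4), Mul(-1, S)) = Add(Mul(2, 14, Pow(4, 2)), Mul(-1, 539)) = Add(Mul(2, 14, 16), -539) = Add(448, -539) = -91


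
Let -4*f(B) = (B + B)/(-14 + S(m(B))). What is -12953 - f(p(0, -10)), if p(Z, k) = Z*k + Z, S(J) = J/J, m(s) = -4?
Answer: -12953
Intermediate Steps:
S(J) = 1
p(Z, k) = Z + Z*k
f(B) = B/26 (f(B) = -(B + B)/(4*(-14 + 1)) = -2*B/(4*(-13)) = -2*B*(-1)/(4*13) = -(-1)*B/26 = B/26)
-12953 - f(p(0, -10)) = -12953 - 0*(1 - 10)/26 = -12953 - 0*(-9)/26 = -12953 - 0/26 = -12953 - 1*0 = -12953 + 0 = -12953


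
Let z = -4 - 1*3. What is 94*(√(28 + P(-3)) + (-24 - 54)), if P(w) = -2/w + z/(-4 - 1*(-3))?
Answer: -7332 + 94*√321/3 ≈ -6770.6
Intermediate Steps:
z = -7 (z = -4 - 3 = -7)
P(w) = 7 - 2/w (P(w) = -2/w - 7/(-4 - 1*(-3)) = -2/w - 7/(-4 + 3) = -2/w - 7/(-1) = -2/w - 7*(-1) = -2/w + 7 = 7 - 2/w)
94*(√(28 + P(-3)) + (-24 - 54)) = 94*(√(28 + (7 - 2/(-3))) + (-24 - 54)) = 94*(√(28 + (7 - 2*(-⅓))) - 78) = 94*(√(28 + (7 + ⅔)) - 78) = 94*(√(28 + 23/3) - 78) = 94*(√(107/3) - 78) = 94*(√321/3 - 78) = 94*(-78 + √321/3) = -7332 + 94*√321/3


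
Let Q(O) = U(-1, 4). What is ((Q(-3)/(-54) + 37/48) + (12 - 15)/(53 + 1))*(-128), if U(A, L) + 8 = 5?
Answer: -296/3 ≈ -98.667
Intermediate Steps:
U(A, L) = -3 (U(A, L) = -8 + 5 = -3)
Q(O) = -3
((Q(-3)/(-54) + 37/48) + (12 - 15)/(53 + 1))*(-128) = ((-3/(-54) + 37/48) + (12 - 15)/(53 + 1))*(-128) = ((-3*(-1/54) + 37*(1/48)) - 3/54)*(-128) = ((1/18 + 37/48) - 3*1/54)*(-128) = (119/144 - 1/18)*(-128) = (37/48)*(-128) = -296/3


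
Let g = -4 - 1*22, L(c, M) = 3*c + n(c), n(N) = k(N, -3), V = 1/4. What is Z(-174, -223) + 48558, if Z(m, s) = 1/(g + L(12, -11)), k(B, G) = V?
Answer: 1990882/41 ≈ 48558.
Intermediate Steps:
V = ¼ ≈ 0.25000
k(B, G) = ¼
n(N) = ¼
L(c, M) = ¼ + 3*c (L(c, M) = 3*c + ¼ = ¼ + 3*c)
g = -26 (g = -4 - 22 = -26)
Z(m, s) = 4/41 (Z(m, s) = 1/(-26 + (¼ + 3*12)) = 1/(-26 + (¼ + 36)) = 1/(-26 + 145/4) = 1/(41/4) = 4/41)
Z(-174, -223) + 48558 = 4/41 + 48558 = 1990882/41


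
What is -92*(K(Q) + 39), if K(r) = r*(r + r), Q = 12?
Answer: -30084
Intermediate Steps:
K(r) = 2*r² (K(r) = r*(2*r) = 2*r²)
-92*(K(Q) + 39) = -92*(2*12² + 39) = -92*(2*144 + 39) = -92*(288 + 39) = -92*327 = -30084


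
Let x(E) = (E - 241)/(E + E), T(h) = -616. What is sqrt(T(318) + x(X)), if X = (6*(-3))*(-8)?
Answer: I*sqrt(355010)/24 ≈ 24.826*I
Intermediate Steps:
X = 144 (X = -18*(-8) = 144)
x(E) = (-241 + E)/(2*E) (x(E) = (-241 + E)/((2*E)) = (-241 + E)*(1/(2*E)) = (-241 + E)/(2*E))
sqrt(T(318) + x(X)) = sqrt(-616 + (1/2)*(-241 + 144)/144) = sqrt(-616 + (1/2)*(1/144)*(-97)) = sqrt(-616 - 97/288) = sqrt(-177505/288) = I*sqrt(355010)/24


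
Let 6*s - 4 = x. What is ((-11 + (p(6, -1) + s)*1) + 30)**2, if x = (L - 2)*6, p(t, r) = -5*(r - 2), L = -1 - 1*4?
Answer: 6889/9 ≈ 765.44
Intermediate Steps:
L = -5 (L = -1 - 4 = -5)
p(t, r) = 10 - 5*r (p(t, r) = -5*(-2 + r) = 10 - 5*r)
x = -42 (x = (-5 - 2)*6 = -7*6 = -42)
s = -19/3 (s = 2/3 + (1/6)*(-42) = 2/3 - 7 = -19/3 ≈ -6.3333)
((-11 + (p(6, -1) + s)*1) + 30)**2 = ((-11 + ((10 - 5*(-1)) - 19/3)*1) + 30)**2 = ((-11 + ((10 + 5) - 19/3)*1) + 30)**2 = ((-11 + (15 - 19/3)*1) + 30)**2 = ((-11 + (26/3)*1) + 30)**2 = ((-11 + 26/3) + 30)**2 = (-7/3 + 30)**2 = (83/3)**2 = 6889/9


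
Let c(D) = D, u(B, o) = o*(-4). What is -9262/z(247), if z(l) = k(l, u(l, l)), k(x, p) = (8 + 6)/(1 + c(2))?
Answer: -13893/7 ≈ -1984.7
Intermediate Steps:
u(B, o) = -4*o
k(x, p) = 14/3 (k(x, p) = (8 + 6)/(1 + 2) = 14/3)
z(l) = 14/3
-9262/z(247) = -9262/14/3 = -9262*3/14 = -13893/7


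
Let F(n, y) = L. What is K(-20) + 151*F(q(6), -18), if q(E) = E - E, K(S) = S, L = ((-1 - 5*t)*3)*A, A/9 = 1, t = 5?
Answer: -106022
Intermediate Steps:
A = 9 (A = 9*1 = 9)
L = -702 (L = ((-1 - 5*5)*3)*9 = ((-1 - 25)*3)*9 = -26*3*9 = -78*9 = -702)
q(E) = 0
F(n, y) = -702
K(-20) + 151*F(q(6), -18) = -20 + 151*(-702) = -20 - 106002 = -106022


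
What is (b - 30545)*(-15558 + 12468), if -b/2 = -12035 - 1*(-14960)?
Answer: 112460550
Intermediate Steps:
b = -5850 (b = -2*(-12035 - 1*(-14960)) = -2*(-12035 + 14960) = -2*2925 = -5850)
(b - 30545)*(-15558 + 12468) = (-5850 - 30545)*(-15558 + 12468) = -36395*(-3090) = 112460550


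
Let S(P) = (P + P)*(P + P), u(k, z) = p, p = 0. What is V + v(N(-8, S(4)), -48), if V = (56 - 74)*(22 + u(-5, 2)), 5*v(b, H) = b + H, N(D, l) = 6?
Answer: -2022/5 ≈ -404.40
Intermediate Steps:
u(k, z) = 0
S(P) = 4*P**2 (S(P) = (2*P)*(2*P) = 4*P**2)
v(b, H) = H/5 + b/5 (v(b, H) = (b + H)/5 = (H + b)/5 = H/5 + b/5)
V = -396 (V = (56 - 74)*(22 + 0) = -18*22 = -396)
V + v(N(-8, S(4)), -48) = -396 + ((1/5)*(-48) + (1/5)*6) = -396 + (-48/5 + 6/5) = -396 - 42/5 = -2022/5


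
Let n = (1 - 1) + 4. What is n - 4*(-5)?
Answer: 24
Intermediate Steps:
n = 4 (n = 0 + 4 = 4)
n - 4*(-5) = 4 - 4*(-5) = 4 + 20 = 24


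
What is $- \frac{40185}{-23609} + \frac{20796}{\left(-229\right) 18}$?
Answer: $- \frac{54221699}{16219383} \approx -3.343$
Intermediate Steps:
$- \frac{40185}{-23609} + \frac{20796}{\left(-229\right) 18} = \left(-40185\right) \left(- \frac{1}{23609}\right) + \frac{20796}{-4122} = \frac{40185}{23609} + 20796 \left(- \frac{1}{4122}\right) = \frac{40185}{23609} - \frac{3466}{687} = - \frac{54221699}{16219383}$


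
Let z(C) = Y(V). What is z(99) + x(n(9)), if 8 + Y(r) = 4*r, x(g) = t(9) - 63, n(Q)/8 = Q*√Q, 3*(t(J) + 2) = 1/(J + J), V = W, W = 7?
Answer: -2429/54 ≈ -44.982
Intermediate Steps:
V = 7
t(J) = -2 + 1/(6*J) (t(J) = -2 + 1/(3*(J + J)) = -2 + 1/(3*((2*J))) = -2 + (1/(2*J))/3 = -2 + 1/(6*J))
n(Q) = 8*Q^(3/2) (n(Q) = 8*(Q*√Q) = 8*Q^(3/2))
x(g) = -3509/54 (x(g) = (-2 + (⅙)/9) - 63 = (-2 + (⅙)*(⅑)) - 63 = (-2 + 1/54) - 63 = -107/54 - 63 = -3509/54)
Y(r) = -8 + 4*r
z(C) = 20 (z(C) = -8 + 4*7 = -8 + 28 = 20)
z(99) + x(n(9)) = 20 - 3509/54 = -2429/54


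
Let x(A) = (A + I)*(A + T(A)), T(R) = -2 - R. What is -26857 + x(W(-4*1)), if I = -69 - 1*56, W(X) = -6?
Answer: -26595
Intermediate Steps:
I = -125 (I = -69 - 56 = -125)
x(A) = 250 - 2*A (x(A) = (A - 125)*(A + (-2 - A)) = (-125 + A)*(-2) = 250 - 2*A)
-26857 + x(W(-4*1)) = -26857 + (250 - 2*(-6)) = -26857 + (250 + 12) = -26857 + 262 = -26595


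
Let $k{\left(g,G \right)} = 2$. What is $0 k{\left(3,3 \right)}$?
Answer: $0$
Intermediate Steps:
$0 k{\left(3,3 \right)} = 0 \cdot 2 = 0$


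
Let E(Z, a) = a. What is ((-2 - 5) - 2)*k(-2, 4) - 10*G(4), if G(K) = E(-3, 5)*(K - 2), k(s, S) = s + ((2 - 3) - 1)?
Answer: -64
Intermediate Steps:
k(s, S) = -2 + s (k(s, S) = s + (-1 - 1) = s - 2 = -2 + s)
G(K) = -10 + 5*K (G(K) = 5*(K - 2) = 5*(-2 + K) = -10 + 5*K)
((-2 - 5) - 2)*k(-2, 4) - 10*G(4) = ((-2 - 5) - 2)*(-2 - 2) - 10*(-10 + 5*4) = (-7 - 2)*(-4) - 10*(-10 + 20) = -9*(-4) - 10*10 = 36 - 100 = -64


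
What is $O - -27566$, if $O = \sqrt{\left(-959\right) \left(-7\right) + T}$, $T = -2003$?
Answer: $27566 + \sqrt{4710} \approx 27635.0$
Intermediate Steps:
$O = \sqrt{4710}$ ($O = \sqrt{\left(-959\right) \left(-7\right) - 2003} = \sqrt{6713 - 2003} = \sqrt{4710} \approx 68.629$)
$O - -27566 = \sqrt{4710} - -27566 = \sqrt{4710} + 27566 = 27566 + \sqrt{4710}$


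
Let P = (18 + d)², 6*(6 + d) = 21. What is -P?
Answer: -961/4 ≈ -240.25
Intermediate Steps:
d = -5/2 (d = -6 + (⅙)*21 = -6 + 7/2 = -5/2 ≈ -2.5000)
P = 961/4 (P = (18 - 5/2)² = (31/2)² = 961/4 ≈ 240.25)
-P = -1*961/4 = -961/4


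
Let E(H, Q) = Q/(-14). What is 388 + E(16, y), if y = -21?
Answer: 779/2 ≈ 389.50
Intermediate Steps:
E(H, Q) = -Q/14 (E(H, Q) = Q*(-1/14) = -Q/14)
388 + E(16, y) = 388 - 1/14*(-21) = 388 + 3/2 = 779/2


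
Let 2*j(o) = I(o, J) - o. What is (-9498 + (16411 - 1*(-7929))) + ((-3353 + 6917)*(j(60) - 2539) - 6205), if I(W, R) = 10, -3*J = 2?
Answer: -9129459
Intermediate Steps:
J = -2/3 (J = -1/3*2 = -2/3 ≈ -0.66667)
j(o) = 5 - o/2 (j(o) = (10 - o)/2 = 5 - o/2)
(-9498 + (16411 - 1*(-7929))) + ((-3353 + 6917)*(j(60) - 2539) - 6205) = (-9498 + (16411 - 1*(-7929))) + ((-3353 + 6917)*((5 - 1/2*60) - 2539) - 6205) = (-9498 + (16411 + 7929)) + (3564*((5 - 30) - 2539) - 6205) = (-9498 + 24340) + (3564*(-25 - 2539) - 6205) = 14842 + (3564*(-2564) - 6205) = 14842 + (-9138096 - 6205) = 14842 - 9144301 = -9129459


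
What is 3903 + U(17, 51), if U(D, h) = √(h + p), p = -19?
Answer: 3903 + 4*√2 ≈ 3908.7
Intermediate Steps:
U(D, h) = √(-19 + h) (U(D, h) = √(h - 19) = √(-19 + h))
3903 + U(17, 51) = 3903 + √(-19 + 51) = 3903 + √32 = 3903 + 4*√2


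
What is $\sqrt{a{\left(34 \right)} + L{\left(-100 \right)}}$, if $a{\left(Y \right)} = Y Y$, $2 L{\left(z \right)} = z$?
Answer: $\sqrt{1106} \approx 33.257$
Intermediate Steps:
$L{\left(z \right)} = \frac{z}{2}$
$a{\left(Y \right)} = Y^{2}$
$\sqrt{a{\left(34 \right)} + L{\left(-100 \right)}} = \sqrt{34^{2} + \frac{1}{2} \left(-100\right)} = \sqrt{1156 - 50} = \sqrt{1106}$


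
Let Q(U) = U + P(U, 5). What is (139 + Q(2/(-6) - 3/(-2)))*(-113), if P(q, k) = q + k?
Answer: -49607/3 ≈ -16536.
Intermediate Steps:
P(q, k) = k + q
Q(U) = 5 + 2*U (Q(U) = U + (5 + U) = 5 + 2*U)
(139 + Q(2/(-6) - 3/(-2)))*(-113) = (139 + (5 + 2*(2/(-6) - 3/(-2))))*(-113) = (139 + (5 + 2*(2*(-⅙) - 3*(-½))))*(-113) = (139 + (5 + 2*(-⅓ + 3/2)))*(-113) = (139 + (5 + 2*(7/6)))*(-113) = (139 + (5 + 7/3))*(-113) = (139 + 22/3)*(-113) = (439/3)*(-113) = -49607/3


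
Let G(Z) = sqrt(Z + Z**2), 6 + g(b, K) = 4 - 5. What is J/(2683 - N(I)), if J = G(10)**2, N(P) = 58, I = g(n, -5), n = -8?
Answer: 22/525 ≈ 0.041905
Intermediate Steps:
g(b, K) = -7 (g(b, K) = -6 + (4 - 5) = -6 - 1 = -7)
I = -7
J = 110 (J = (sqrt(10*(1 + 10)))**2 = (sqrt(10*11))**2 = (sqrt(110))**2 = 110)
J/(2683 - N(I)) = 110/(2683 - 1*58) = 110/(2683 - 58) = 110/2625 = 110*(1/2625) = 22/525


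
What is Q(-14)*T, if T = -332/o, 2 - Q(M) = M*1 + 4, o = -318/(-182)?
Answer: -120848/53 ≈ -2280.2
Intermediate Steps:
o = 159/91 (o = -318*(-1/182) = 159/91 ≈ 1.7473)
Q(M) = -2 - M (Q(M) = 2 - (M*1 + 4) = 2 - (M + 4) = 2 - (4 + M) = 2 + (-4 - M) = -2 - M)
T = -30212/159 (T = -332/159/91 = -332*91/159 = -30212/159 ≈ -190.01)
Q(-14)*T = (-2 - 1*(-14))*(-30212/159) = (-2 + 14)*(-30212/159) = 12*(-30212/159) = -120848/53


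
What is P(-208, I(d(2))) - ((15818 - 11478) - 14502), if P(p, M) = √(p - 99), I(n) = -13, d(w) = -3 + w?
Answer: 10162 + I*√307 ≈ 10162.0 + 17.521*I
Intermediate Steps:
P(p, M) = √(-99 + p)
P(-208, I(d(2))) - ((15818 - 11478) - 14502) = √(-99 - 208) - ((15818 - 11478) - 14502) = √(-307) - (4340 - 14502) = I*√307 - 1*(-10162) = I*√307 + 10162 = 10162 + I*√307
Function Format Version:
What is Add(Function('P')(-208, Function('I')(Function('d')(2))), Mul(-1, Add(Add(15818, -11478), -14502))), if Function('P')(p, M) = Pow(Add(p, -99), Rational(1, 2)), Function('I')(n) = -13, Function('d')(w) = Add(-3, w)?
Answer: Add(10162, Mul(I, Pow(307, Rational(1, 2)))) ≈ Add(10162., Mul(17.521, I))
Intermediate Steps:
Function('P')(p, M) = Pow(Add(-99, p), Rational(1, 2))
Add(Function('P')(-208, Function('I')(Function('d')(2))), Mul(-1, Add(Add(15818, -11478), -14502))) = Add(Pow(Add(-99, -208), Rational(1, 2)), Mul(-1, Add(Add(15818, -11478), -14502))) = Add(Pow(-307, Rational(1, 2)), Mul(-1, Add(4340, -14502))) = Add(Mul(I, Pow(307, Rational(1, 2))), Mul(-1, -10162)) = Add(Mul(I, Pow(307, Rational(1, 2))), 10162) = Add(10162, Mul(I, Pow(307, Rational(1, 2))))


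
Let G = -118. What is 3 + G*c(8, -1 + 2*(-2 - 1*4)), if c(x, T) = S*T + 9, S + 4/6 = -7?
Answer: -38459/3 ≈ -12820.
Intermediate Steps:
S = -23/3 (S = -⅔ - 7 = -23/3 ≈ -7.6667)
c(x, T) = 9 - 23*T/3 (c(x, T) = -23*T/3 + 9 = 9 - 23*T/3)
3 + G*c(8, -1 + 2*(-2 - 1*4)) = 3 - 118*(9 - 23*(-1 + 2*(-2 - 1*4))/3) = 3 - 118*(9 - 23*(-1 + 2*(-2 - 4))/3) = 3 - 118*(9 - 23*(-1 + 2*(-6))/3) = 3 - 118*(9 - 23*(-1 - 12)/3) = 3 - 118*(9 - 23/3*(-13)) = 3 - 118*(9 + 299/3) = 3 - 118*326/3 = 3 - 38468/3 = -38459/3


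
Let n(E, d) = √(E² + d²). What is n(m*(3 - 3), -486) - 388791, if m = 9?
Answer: -388305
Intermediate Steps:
n(m*(3 - 3), -486) - 388791 = √((9*(3 - 3))² + (-486)²) - 388791 = √((9*0)² + 236196) - 388791 = √(0² + 236196) - 388791 = √(0 + 236196) - 388791 = √236196 - 388791 = 486 - 388791 = -388305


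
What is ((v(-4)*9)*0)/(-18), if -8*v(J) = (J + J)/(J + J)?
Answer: 0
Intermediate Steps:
v(J) = -⅛ (v(J) = -(J + J)/(8*(J + J)) = -2*J/(8*(2*J)) = -2*J*1/(2*J)/8 = -⅛*1 = -⅛)
((v(-4)*9)*0)/(-18) = (-⅛*9*0)/(-18) = -9/8*0*(-1/18) = 0*(-1/18) = 0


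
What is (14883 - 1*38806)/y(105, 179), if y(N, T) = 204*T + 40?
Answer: -23923/36556 ≈ -0.65442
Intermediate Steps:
y(N, T) = 40 + 204*T
(14883 - 1*38806)/y(105, 179) = (14883 - 1*38806)/(40 + 204*179) = (14883 - 38806)/(40 + 36516) = -23923/36556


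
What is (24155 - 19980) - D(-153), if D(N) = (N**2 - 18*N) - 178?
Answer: -21810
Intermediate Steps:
D(N) = -178 + N**2 - 18*N
(24155 - 19980) - D(-153) = (24155 - 19980) - (-178 + (-153)**2 - 18*(-153)) = 4175 - (-178 + 23409 + 2754) = 4175 - 1*25985 = 4175 - 25985 = -21810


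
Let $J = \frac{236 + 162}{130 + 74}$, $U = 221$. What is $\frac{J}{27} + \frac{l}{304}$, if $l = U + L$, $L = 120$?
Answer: $\frac{499805}{418608} \approx 1.194$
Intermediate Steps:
$l = 341$ ($l = 221 + 120 = 341$)
$J = \frac{199}{102}$ ($J = \frac{398}{204} = 398 \cdot \frac{1}{204} = \frac{199}{102} \approx 1.951$)
$\frac{J}{27} + \frac{l}{304} = \frac{199}{102 \cdot 27} + \frac{341}{304} = \frac{199}{102} \cdot \frac{1}{27} + 341 \cdot \frac{1}{304} = \frac{199}{2754} + \frac{341}{304} = \frac{499805}{418608}$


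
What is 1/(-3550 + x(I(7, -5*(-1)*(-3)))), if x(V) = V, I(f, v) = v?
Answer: -1/3565 ≈ -0.00028051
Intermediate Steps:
1/(-3550 + x(I(7, -5*(-1)*(-3)))) = 1/(-3550 - 5*(-1)*(-3)) = 1/(-3550 + 5*(-3)) = 1/(-3550 - 15) = 1/(-3565) = -1/3565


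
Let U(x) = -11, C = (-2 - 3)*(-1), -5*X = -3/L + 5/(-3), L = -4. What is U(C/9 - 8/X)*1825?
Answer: -20075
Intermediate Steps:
X = 11/60 (X = -(-3/(-4) + 5/(-3))/5 = -(-3*(-¼) + 5*(-⅓))/5 = -(¾ - 5/3)/5 = -⅕*(-11/12) = 11/60 ≈ 0.18333)
C = 5 (C = -5*(-1) = 5)
U(C/9 - 8/X)*1825 = -11*1825 = -20075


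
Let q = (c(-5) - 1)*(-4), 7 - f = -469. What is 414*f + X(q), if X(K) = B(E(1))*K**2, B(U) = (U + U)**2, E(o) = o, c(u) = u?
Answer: 199368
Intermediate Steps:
f = 476 (f = 7 - 1*(-469) = 7 + 469 = 476)
q = 24 (q = (-5 - 1)*(-4) = -6*(-4) = 24)
B(U) = 4*U**2 (B(U) = (2*U)**2 = 4*U**2)
X(K) = 4*K**2 (X(K) = (4*1**2)*K**2 = (4*1)*K**2 = 4*K**2)
414*f + X(q) = 414*476 + 4*24**2 = 197064 + 4*576 = 197064 + 2304 = 199368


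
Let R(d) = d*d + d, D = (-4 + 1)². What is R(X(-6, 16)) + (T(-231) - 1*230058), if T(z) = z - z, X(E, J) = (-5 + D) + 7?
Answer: -229926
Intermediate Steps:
D = 9 (D = (-3)² = 9)
X(E, J) = 11 (X(E, J) = (-5 + 9) + 7 = 4 + 7 = 11)
T(z) = 0
R(d) = d + d² (R(d) = d² + d = d + d²)
R(X(-6, 16)) + (T(-231) - 1*230058) = 11*(1 + 11) + (0 - 1*230058) = 11*12 + (0 - 230058) = 132 - 230058 = -229926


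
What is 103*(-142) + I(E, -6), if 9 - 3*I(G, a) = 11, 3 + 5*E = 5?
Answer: -43880/3 ≈ -14627.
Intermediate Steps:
E = ⅖ (E = -⅗ + (⅕)*5 = -⅗ + 1 = ⅖ ≈ 0.40000)
I(G, a) = -⅔ (I(G, a) = 3 - ⅓*11 = 3 - 11/3 = -⅔)
103*(-142) + I(E, -6) = 103*(-142) - ⅔ = -14626 - ⅔ = -43880/3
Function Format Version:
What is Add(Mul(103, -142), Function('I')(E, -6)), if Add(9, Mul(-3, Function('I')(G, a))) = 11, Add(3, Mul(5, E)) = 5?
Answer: Rational(-43880, 3) ≈ -14627.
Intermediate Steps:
E = Rational(2, 5) (E = Add(Rational(-3, 5), Mul(Rational(1, 5), 5)) = Add(Rational(-3, 5), 1) = Rational(2, 5) ≈ 0.40000)
Function('I')(G, a) = Rational(-2, 3) (Function('I')(G, a) = Add(3, Mul(Rational(-1, 3), 11)) = Add(3, Rational(-11, 3)) = Rational(-2, 3))
Add(Mul(103, -142), Function('I')(E, -6)) = Add(Mul(103, -142), Rational(-2, 3)) = Add(-14626, Rational(-2, 3)) = Rational(-43880, 3)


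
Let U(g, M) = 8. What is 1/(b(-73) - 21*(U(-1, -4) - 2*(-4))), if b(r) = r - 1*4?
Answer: -1/413 ≈ -0.0024213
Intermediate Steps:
b(r) = -4 + r (b(r) = r - 4 = -4 + r)
1/(b(-73) - 21*(U(-1, -4) - 2*(-4))) = 1/((-4 - 73) - 21*(8 - 2*(-4))) = 1/(-77 - 21*(8 + 8)) = 1/(-77 - 21*16) = 1/(-77 - 336) = 1/(-413) = -1/413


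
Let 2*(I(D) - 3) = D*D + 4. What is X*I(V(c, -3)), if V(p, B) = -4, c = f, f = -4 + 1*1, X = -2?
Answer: -26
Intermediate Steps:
f = -3 (f = -4 + 1 = -3)
c = -3
I(D) = 5 + D²/2 (I(D) = 3 + (D*D + 4)/2 = 3 + (D² + 4)/2 = 3 + (4 + D²)/2 = 3 + (2 + D²/2) = 5 + D²/2)
X*I(V(c, -3)) = -2*(5 + (½)*(-4)²) = -2*(5 + (½)*16) = -2*(5 + 8) = -2*13 = -26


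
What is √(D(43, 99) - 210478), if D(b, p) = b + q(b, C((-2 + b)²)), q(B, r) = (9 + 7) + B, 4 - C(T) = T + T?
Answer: 2*I*√52594 ≈ 458.67*I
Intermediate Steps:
C(T) = 4 - 2*T (C(T) = 4 - (T + T) = 4 - 2*T)
q(B, r) = 16 + B
D(b, p) = 16 + 2*b (D(b, p) = b + (16 + b) = 16 + 2*b)
√(D(43, 99) - 210478) = √((16 + 2*43) - 210478) = √((16 + 86) - 210478) = √(102 - 210478) = √(-210376) = 2*I*√52594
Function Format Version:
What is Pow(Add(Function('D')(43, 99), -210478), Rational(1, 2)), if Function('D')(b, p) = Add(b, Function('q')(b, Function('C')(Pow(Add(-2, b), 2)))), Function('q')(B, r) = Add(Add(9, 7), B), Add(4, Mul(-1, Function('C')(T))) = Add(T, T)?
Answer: Mul(2, I, Pow(52594, Rational(1, 2))) ≈ Mul(458.67, I)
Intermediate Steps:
Function('C')(T) = Add(4, Mul(-2, T)) (Function('C')(T) = Add(4, Mul(-1, Add(T, T))) = Add(4, Mul(-1, Mul(2, T))) = Add(4, Mul(-2, T)))
Function('q')(B, r) = Add(16, B)
Function('D')(b, p) = Add(16, Mul(2, b)) (Function('D')(b, p) = Add(b, Add(16, b)) = Add(16, Mul(2, b)))
Pow(Add(Function('D')(43, 99), -210478), Rational(1, 2)) = Pow(Add(Add(16, Mul(2, 43)), -210478), Rational(1, 2)) = Pow(Add(Add(16, 86), -210478), Rational(1, 2)) = Pow(Add(102, -210478), Rational(1, 2)) = Pow(-210376, Rational(1, 2)) = Mul(2, I, Pow(52594, Rational(1, 2)))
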